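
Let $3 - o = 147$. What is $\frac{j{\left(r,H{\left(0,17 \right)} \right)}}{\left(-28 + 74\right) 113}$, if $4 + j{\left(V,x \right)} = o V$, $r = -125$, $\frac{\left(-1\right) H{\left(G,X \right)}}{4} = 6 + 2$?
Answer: $\frac{8998}{2599} \approx 3.4621$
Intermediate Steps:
$o = -144$ ($o = 3 - 147 = -144$)
$H{\left(G,X \right)} = -32$ ($H{\left(G,X \right)} = - 4 \left(6 + 2\right) = \left(-4\right) 8 = -32$)
$j{\left(V,x \right)} = -4 - 144 V$
$\frac{j{\left(r,H{\left(0,17 \right)} \right)}}{\left(-28 + 74\right) 113} = \frac{-4 - -18000}{\left(-28 + 74\right) 113} = \frac{-4 + 18000}{46 \cdot 113} = \frac{17996}{5198} = 17996 \cdot \frac{1}{5198} = \frac{8998}{2599}$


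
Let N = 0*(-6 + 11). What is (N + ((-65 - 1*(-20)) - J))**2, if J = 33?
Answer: 6084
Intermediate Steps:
N = 0 (N = 0*5 = 0)
(N + ((-65 - 1*(-20)) - J))**2 = (0 + ((-65 - 1*(-20)) - 1*33))**2 = (0 + ((-65 + 20) - 33))**2 = (0 + (-45 - 33))**2 = (0 - 78)**2 = (-78)**2 = 6084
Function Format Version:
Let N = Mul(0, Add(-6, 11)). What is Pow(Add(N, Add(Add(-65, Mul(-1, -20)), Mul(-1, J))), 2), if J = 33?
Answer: 6084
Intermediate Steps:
N = 0 (N = Mul(0, 5) = 0)
Pow(Add(N, Add(Add(-65, Mul(-1, -20)), Mul(-1, J))), 2) = Pow(Add(0, Add(Add(-65, Mul(-1, -20)), Mul(-1, 33))), 2) = Pow(Add(0, Add(Add(-65, 20), -33)), 2) = Pow(Add(0, Add(-45, -33)), 2) = Pow(Add(0, -78), 2) = Pow(-78, 2) = 6084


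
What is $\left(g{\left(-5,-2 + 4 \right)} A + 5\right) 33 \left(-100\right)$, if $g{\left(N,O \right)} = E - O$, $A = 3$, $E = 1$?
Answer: $-6600$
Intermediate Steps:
$g{\left(N,O \right)} = 1 - O$
$\left(g{\left(-5,-2 + 4 \right)} A + 5\right) 33 \left(-100\right) = \left(\left(1 - \left(-2 + 4\right)\right) 3 + 5\right) 33 \left(-100\right) = \left(\left(1 - 2\right) 3 + 5\right) 33 \left(-100\right) = \left(\left(-1\right) 3 + 5\right) 33 \left(-100\right) = \left(-3 + 5\right) 33 \left(-100\right) = 2 \cdot 33 \left(-100\right) = 66 \left(-100\right) = -6600$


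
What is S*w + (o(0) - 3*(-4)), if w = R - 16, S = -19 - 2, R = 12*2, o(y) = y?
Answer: -156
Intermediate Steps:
R = 24
S = -21
w = 8 (w = 24 - 16 = 8)
S*w + (o(0) - 3*(-4)) = -21*8 + (0 - 3*(-4)) = -168 + (0 + 12) = -168 + 12 = -156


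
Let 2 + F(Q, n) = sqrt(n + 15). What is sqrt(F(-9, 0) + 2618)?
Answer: sqrt(2616 + sqrt(15)) ≈ 51.185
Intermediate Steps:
F(Q, n) = -2 + sqrt(15 + n) (F(Q, n) = -2 + sqrt(n + 15) = -2 + sqrt(15 + n))
sqrt(F(-9, 0) + 2618) = sqrt((-2 + sqrt(15 + 0)) + 2618) = sqrt((-2 + sqrt(15)) + 2618) = sqrt(2616 + sqrt(15))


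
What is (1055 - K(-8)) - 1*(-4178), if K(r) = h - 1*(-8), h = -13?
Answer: 5238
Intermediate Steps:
K(r) = -5 (K(r) = -13 - 1*(-8) = -13 + 8 = -5)
(1055 - K(-8)) - 1*(-4178) = (1055 - 1*(-5)) - 1*(-4178) = (1055 + 5) + 4178 = 1060 + 4178 = 5238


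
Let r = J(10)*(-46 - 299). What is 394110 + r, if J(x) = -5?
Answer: 395835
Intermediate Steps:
r = 1725 (r = -5*(-46 - 299) = -5*(-345) = 1725)
394110 + r = 394110 + 1725 = 395835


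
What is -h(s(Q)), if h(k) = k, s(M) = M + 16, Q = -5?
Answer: -11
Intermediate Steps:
s(M) = 16 + M
-h(s(Q)) = -(16 - 5) = -1*11 = -11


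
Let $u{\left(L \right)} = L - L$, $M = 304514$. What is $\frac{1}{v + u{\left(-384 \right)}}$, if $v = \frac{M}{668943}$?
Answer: $\frac{668943}{304514} \approx 2.1968$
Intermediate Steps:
$u{\left(L \right)} = 0$
$v = \frac{304514}{668943} \approx 0.45522$
$\frac{1}{v + u{\left(-384 \right)}} = \frac{1}{\frac{304514}{668943} + 0} = \frac{1}{\frac{304514}{668943}} = \frac{668943}{304514}$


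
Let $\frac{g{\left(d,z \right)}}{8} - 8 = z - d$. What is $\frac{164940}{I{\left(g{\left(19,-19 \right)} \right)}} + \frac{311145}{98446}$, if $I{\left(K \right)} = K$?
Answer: $- \frac{134691737}{196892} \approx -684.09$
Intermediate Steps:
$g{\left(d,z \right)} = 64 - 8 d + 8 z$ ($g{\left(d,z \right)} = 64 + 8 \left(z - d\right) = 64 - \left(- 8 z + 8 d\right) = 64 - 8 d + 8 z$)
$\frac{164940}{I{\left(g{\left(19,-19 \right)} \right)}} + \frac{311145}{98446} = \frac{164940}{64 - 152 + 8 \left(-19\right)} + \frac{311145}{98446} = \frac{164940}{64 - 152 - 152} + 311145 \cdot \frac{1}{98446} = \frac{164940}{-240} + \frac{311145}{98446} = 164940 \left(- \frac{1}{240}\right) + \frac{311145}{98446} = - \frac{2749}{4} + \frac{311145}{98446} = - \frac{134691737}{196892}$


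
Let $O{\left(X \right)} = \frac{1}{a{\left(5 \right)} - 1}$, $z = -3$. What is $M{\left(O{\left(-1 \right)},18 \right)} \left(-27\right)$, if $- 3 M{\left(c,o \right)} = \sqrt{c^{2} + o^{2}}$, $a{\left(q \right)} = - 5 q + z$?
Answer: $\frac{9 \sqrt{272485}}{29} \approx 162.0$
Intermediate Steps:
$a{\left(q \right)} = -3 - 5 q$ ($a{\left(q \right)} = - 5 q - 3 = -3 - 5 q$)
$O{\left(X \right)} = - \frac{1}{29}$ ($O{\left(X \right)} = \frac{1}{\left(-3 - 25\right) - 1} = \frac{1}{-28 - 1} = \frac{1}{-29} = - \frac{1}{29}$)
$M{\left(c,o \right)} = - \frac{\sqrt{c^{2} + o^{2}}}{3}$
$M{\left(O{\left(-1 \right)},18 \right)} \left(-27\right) = - \frac{\sqrt{\left(- \frac{1}{29}\right)^{2} + 18^{2}}}{3} \left(-27\right) = - \frac{\sqrt{\frac{1}{841} + 324}}{3} \left(-27\right) = - \frac{\sqrt{\frac{272485}{841}}}{3} \left(-27\right) = - \frac{\frac{1}{29} \sqrt{272485}}{3} \left(-27\right) = - \frac{\sqrt{272485}}{87} \left(-27\right) = \frac{9 \sqrt{272485}}{29}$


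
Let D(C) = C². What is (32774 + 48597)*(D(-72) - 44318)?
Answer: -3184372714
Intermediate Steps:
(32774 + 48597)*(D(-72) - 44318) = (32774 + 48597)*((-72)² - 44318) = 81371*(5184 - 44318) = 81371*(-39134) = -3184372714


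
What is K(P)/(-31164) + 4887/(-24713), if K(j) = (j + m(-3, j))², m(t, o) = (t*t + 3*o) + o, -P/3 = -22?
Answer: -997447047/256718644 ≈ -3.8854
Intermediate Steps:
P = 66 (P = -3*(-22) = 66)
m(t, o) = t² + 4*o (m(t, o) = (t² + 3*o) + o = t² + 4*o)
K(j) = (9 + 5*j)² (K(j) = (j + ((-3)² + 4*j))² = (j + (9 + 4*j))² = (9 + 5*j)²)
K(P)/(-31164) + 4887/(-24713) = (9 + 5*66)²/(-31164) + 4887/(-24713) = (9 + 330)²*(-1/31164) + 4887*(-1/24713) = 339²*(-1/31164) - 4887/24713 = 114921*(-1/31164) - 4887/24713 = -38307/10388 - 4887/24713 = -997447047/256718644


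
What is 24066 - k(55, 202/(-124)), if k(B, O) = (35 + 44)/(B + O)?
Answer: 79629496/3309 ≈ 24065.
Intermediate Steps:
k(B, O) = 79/(B + O)
24066 - k(55, 202/(-124)) = 24066 - 79/(55 + 202/(-124)) = 24066 - 79/(55 + 202*(-1/124)) = 24066 - 79/(55 - 101/62) = 24066 - 79/3309/62 = 24066 - 79*62/3309 = 24066 - 1*4898/3309 = 24066 - 4898/3309 = 79629496/3309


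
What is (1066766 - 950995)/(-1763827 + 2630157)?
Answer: 115771/866330 ≈ 0.13363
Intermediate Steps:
(1066766 - 950995)/(-1763827 + 2630157) = 115771/866330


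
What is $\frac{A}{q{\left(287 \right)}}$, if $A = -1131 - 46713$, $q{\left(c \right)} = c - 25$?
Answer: $- \frac{23922}{131} \approx -182.61$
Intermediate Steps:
$q{\left(c \right)} = -25 + c$
$A = -47844$
$\frac{A}{q{\left(287 \right)}} = - \frac{47844}{-25 + 287} = - \frac{47844}{262} = \left(-47844\right) \frac{1}{262} = - \frac{23922}{131}$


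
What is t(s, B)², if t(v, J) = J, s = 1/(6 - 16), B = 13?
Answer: 169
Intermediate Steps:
s = -⅒ (s = 1/(-10) = -⅒ ≈ -0.10000)
t(s, B)² = 13² = 169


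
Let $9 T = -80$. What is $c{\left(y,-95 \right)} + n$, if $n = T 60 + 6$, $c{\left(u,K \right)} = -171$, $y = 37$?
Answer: $- \frac{2095}{3} \approx -698.33$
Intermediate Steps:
$T = - \frac{80}{9}$ ($T = \frac{1}{9} \left(-80\right) = - \frac{80}{9} \approx -8.8889$)
$n = - \frac{1582}{3}$ ($n = \left(- \frac{80}{9}\right) 60 + 6 = - \frac{1600}{3} + 6 = - \frac{1582}{3} \approx -527.33$)
$c{\left(y,-95 \right)} + n = -171 - \frac{1582}{3} = - \frac{2095}{3}$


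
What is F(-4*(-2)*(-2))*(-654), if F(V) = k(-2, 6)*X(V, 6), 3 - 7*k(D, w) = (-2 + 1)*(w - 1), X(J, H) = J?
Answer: 83712/7 ≈ 11959.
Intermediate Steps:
k(D, w) = 2/7 + w/7 (k(D, w) = 3/7 - (-2 + 1)*(w - 1)/7 = 3/7 - (-1)*(-1 + w)/7 = 3/7 - (1 - w)/7 = 3/7 + (-1/7 + w/7) = 2/7 + w/7)
F(V) = 8*V/7 (F(V) = (2/7 + (1/7)*6)*V = (2/7 + 6/7)*V = 8*V/7)
F(-4*(-2)*(-2))*(-654) = (8*(-4*(-2)*(-2))/7)*(-654) = (8*(8*(-2))/7)*(-654) = ((8/7)*(-16))*(-654) = -128/7*(-654) = 83712/7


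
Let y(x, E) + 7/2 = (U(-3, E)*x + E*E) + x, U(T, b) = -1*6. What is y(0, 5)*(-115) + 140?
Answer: -4665/2 ≈ -2332.5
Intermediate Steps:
U(T, b) = -6
y(x, E) = -7/2 + E**2 - 5*x (y(x, E) = -7/2 + ((-6*x + E*E) + x) = -7/2 + ((-6*x + E**2) + x) = -7/2 + ((E**2 - 6*x) + x) = -7/2 + (E**2 - 5*x) = -7/2 + E**2 - 5*x)
y(0, 5)*(-115) + 140 = (-7/2 + 5**2 - 5*0)*(-115) + 140 = (-7/2 + 25 + 0)*(-115) + 140 = (43/2)*(-115) + 140 = -4945/2 + 140 = -4665/2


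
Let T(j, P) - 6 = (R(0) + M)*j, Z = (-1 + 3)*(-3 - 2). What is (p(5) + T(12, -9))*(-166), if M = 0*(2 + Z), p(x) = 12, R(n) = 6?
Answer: -14940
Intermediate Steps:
Z = -10 (Z = 2*(-5) = -10)
M = 0 (M = 0*(2 - 10) = 0*(-8) = 0)
T(j, P) = 6 + 6*j (T(j, P) = 6 + (6 + 0)*j = 6 + 6*j)
(p(5) + T(12, -9))*(-166) = (12 + (6 + 6*12))*(-166) = (12 + (6 + 72))*(-166) = (12 + 78)*(-166) = 90*(-166) = -14940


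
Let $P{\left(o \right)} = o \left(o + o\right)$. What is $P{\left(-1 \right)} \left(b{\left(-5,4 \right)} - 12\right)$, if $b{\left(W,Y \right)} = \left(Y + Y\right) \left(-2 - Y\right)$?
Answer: $-120$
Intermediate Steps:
$b{\left(W,Y \right)} = 2 Y \left(-2 - Y\right)$
$P{\left(o \right)} = 2 o^{2}$ ($P{\left(o \right)} = o 2 o = 2 o^{2}$)
$P{\left(-1 \right)} \left(b{\left(-5,4 \right)} - 12\right) = 2 \left(-1\right)^{2} \left(\left(-2\right) 4 \left(2 + 4\right) - 12\right) = 2 \cdot 1 \left(\left(-2\right) 4 \cdot 6 - 12\right) = 2 \left(-48 - 12\right) = 2 \left(-60\right) = -120$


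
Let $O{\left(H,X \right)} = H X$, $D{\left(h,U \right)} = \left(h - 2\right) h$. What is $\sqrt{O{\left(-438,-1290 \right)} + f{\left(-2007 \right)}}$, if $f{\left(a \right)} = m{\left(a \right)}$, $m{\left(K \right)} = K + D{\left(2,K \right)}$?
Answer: $33 \sqrt{517} \approx 750.34$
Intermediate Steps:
$D{\left(h,U \right)} = h \left(-2 + h\right)$ ($D{\left(h,U \right)} = \left(-2 + h\right) h = h \left(-2 + h\right)$)
$m{\left(K \right)} = K$ ($m{\left(K \right)} = K + 2 \left(-2 + 2\right) = K + 2 \cdot 0 = K + 0 = K$)
$f{\left(a \right)} = a$
$\sqrt{O{\left(-438,-1290 \right)} + f{\left(-2007 \right)}} = \sqrt{\left(-438\right) \left(-1290\right) - 2007} = \sqrt{565020 - 2007} = \sqrt{563013} = 33 \sqrt{517}$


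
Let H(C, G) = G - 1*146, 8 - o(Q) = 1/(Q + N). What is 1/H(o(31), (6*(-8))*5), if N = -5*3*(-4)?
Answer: -1/386 ≈ -0.0025907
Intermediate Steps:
N = 60 (N = -15*(-4) = 60)
o(Q) = 8 - 1/(60 + Q) (o(Q) = 8 - 1/(Q + 60) = 8 - 1/(60 + Q))
H(C, G) = -146 + G (H(C, G) = G - 146 = -146 + G)
1/H(o(31), (6*(-8))*5) = 1/(-146 + (6*(-8))*5) = 1/(-146 - 48*5) = 1/(-146 - 240) = 1/(-386) = -1/386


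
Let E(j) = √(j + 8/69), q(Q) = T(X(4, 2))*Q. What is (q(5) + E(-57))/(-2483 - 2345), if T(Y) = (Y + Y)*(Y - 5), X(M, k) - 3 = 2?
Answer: -5*I*√10833/333132 ≈ -0.0015622*I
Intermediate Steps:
X(M, k) = 5 (X(M, k) = 3 + 2 = 5)
T(Y) = 2*Y*(-5 + Y) (T(Y) = (2*Y)*(-5 + Y) = 2*Y*(-5 + Y))
q(Q) = 0 (q(Q) = (2*5*(-5 + 5))*Q = (2*5*0)*Q = 0*Q = 0)
E(j) = √(8/69 + j) (E(j) = √(j + 8*(1/69)) = √(j + 8/69) = √(8/69 + j))
(q(5) + E(-57))/(-2483 - 2345) = (0 + √(552 + 4761*(-57))/69)/(-2483 - 2345) = (0 + √(552 - 271377)/69)/(-4828) = (0 + √(-270825)/69)*(-1/4828) = (0 + (5*I*√10833)/69)*(-1/4828) = (0 + 5*I*√10833/69)*(-1/4828) = (5*I*√10833/69)*(-1/4828) = -5*I*√10833/333132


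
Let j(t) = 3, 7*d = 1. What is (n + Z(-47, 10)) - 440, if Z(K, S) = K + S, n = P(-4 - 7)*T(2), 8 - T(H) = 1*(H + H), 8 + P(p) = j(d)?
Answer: -497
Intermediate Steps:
d = ⅐ (d = (⅐)*1 = ⅐ ≈ 0.14286)
P(p) = -5 (P(p) = -8 + 3 = -5)
T(H) = 8 - 2*H (T(H) = 8 - (H + H) = 8 - 2*H)
n = -20 (n = -5*(8 - 2*2) = -5*(8 - 4) = -5*4 = -20)
(n + Z(-47, 10)) - 440 = (-20 + (-47 + 10)) - 440 = (-20 - 37) - 440 = -57 - 440 = -497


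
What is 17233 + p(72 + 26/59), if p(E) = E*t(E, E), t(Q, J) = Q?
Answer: 78255149/3481 ≈ 22481.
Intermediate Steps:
p(E) = E² (p(E) = E*E = E²)
17233 + p(72 + 26/59) = 17233 + (72 + 26/59)² = 17233 + (4274/59)² = 17233 + 18267076/3481 = 78255149/3481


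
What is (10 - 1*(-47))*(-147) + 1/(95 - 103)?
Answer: -67033/8 ≈ -8379.1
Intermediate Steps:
(10 - 1*(-47))*(-147) + 1/(95 - 103) = (10 + 47)*(-147) + 1/(-8) = 57*(-147) - ⅛ = -8379 - ⅛ = -67033/8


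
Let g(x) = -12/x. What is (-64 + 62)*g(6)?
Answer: 4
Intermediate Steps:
(-64 + 62)*g(6) = (-64 + 62)*(-12/6) = -(-24)/6 = -2*(-2) = 4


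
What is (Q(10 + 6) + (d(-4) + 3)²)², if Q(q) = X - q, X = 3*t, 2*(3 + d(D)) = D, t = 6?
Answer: 36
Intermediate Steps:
d(D) = -3 + D/2
X = 18 (X = 3*6 = 18)
Q(q) = 18 - q
(Q(10 + 6) + (d(-4) + 3)²)² = ((18 - (10 + 6)) + ((-3 + (½)*(-4)) + 3)²)² = ((18 - 1*16) + ((-3 - 2) + 3)²)² = ((18 - 16) + (-5 + 3)²)² = (2 + (-2)²)² = (2 + 4)² = 6² = 36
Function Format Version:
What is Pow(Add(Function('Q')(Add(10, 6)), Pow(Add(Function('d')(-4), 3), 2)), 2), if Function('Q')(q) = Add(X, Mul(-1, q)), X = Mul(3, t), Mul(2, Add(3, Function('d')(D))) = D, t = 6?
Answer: 36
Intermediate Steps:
Function('d')(D) = Add(-3, Mul(Rational(1, 2), D))
X = 18 (X = Mul(3, 6) = 18)
Function('Q')(q) = Add(18, Mul(-1, q))
Pow(Add(Function('Q')(Add(10, 6)), Pow(Add(Function('d')(-4), 3), 2)), 2) = Pow(Add(Add(18, Mul(-1, Add(10, 6))), Pow(Add(Add(-3, Mul(Rational(1, 2), -4)), 3), 2)), 2) = Pow(Add(Add(18, Mul(-1, 16)), Pow(Add(Add(-3, -2), 3), 2)), 2) = Pow(Add(Add(18, -16), Pow(Add(-5, 3), 2)), 2) = Pow(Add(2, Pow(-2, 2)), 2) = Pow(Add(2, 4), 2) = Pow(6, 2) = 36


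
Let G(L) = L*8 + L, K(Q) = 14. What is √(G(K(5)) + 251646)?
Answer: 2*√62943 ≈ 501.77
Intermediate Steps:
G(L) = 9*L (G(L) = 8*L + L = 9*L)
√(G(K(5)) + 251646) = √(9*14 + 251646) = √(126 + 251646) = √251772 = 2*√62943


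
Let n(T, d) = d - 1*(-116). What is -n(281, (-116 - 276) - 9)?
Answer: 285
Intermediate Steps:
n(T, d) = 116 + d (n(T, d) = d + 116 = 116 + d)
-n(281, (-116 - 276) - 9) = -(116 + ((-116 - 276) - 9)) = -(116 + (-392 - 9)) = -(116 - 401) = -1*(-285) = 285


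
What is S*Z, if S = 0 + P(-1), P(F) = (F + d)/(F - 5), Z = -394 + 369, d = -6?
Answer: -175/6 ≈ -29.167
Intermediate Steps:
Z = -25
P(F) = (-6 + F)/(-5 + F) (P(F) = (F - 6)/(F - 5) = (-6 + F)/(-5 + F))
S = 7/6 (S = 0 + (-6 - 1)/(-5 - 1) = 0 - 7/(-6) = 0 - ⅙*(-7) = 0 + 7/6 = 7/6 ≈ 1.1667)
S*Z = (7/6)*(-25) = -175/6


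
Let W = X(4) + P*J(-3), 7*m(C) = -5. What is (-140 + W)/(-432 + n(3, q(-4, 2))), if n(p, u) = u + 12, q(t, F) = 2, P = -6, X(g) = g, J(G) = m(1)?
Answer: 461/1463 ≈ 0.31511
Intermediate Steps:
m(C) = -5/7 (m(C) = (⅐)*(-5) = -5/7)
J(G) = -5/7
W = 58/7 (W = 4 - 6*(-5/7) = 4 + 30/7 = 58/7 ≈ 8.2857)
n(p, u) = 12 + u
(-140 + W)/(-432 + n(3, q(-4, 2))) = (-140 + 58/7)/(-432 + (12 + 2)) = -922/(7*(-432 + 14)) = -922/7/(-418) = -922/7*(-1/418) = 461/1463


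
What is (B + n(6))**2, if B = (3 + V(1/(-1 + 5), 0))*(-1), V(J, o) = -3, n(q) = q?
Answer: 36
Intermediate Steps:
B = 0 (B = (3 - 3)*(-1) = 0*(-1) = 0)
(B + n(6))**2 = (0 + 6)**2 = 6**2 = 36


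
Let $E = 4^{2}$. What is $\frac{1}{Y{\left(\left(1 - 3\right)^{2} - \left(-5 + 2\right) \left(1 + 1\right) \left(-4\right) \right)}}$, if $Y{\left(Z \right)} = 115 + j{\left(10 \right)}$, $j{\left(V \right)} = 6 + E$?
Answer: $\frac{1}{137} \approx 0.0072993$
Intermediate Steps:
$E = 16$
$j{\left(V \right)} = 22$ ($j{\left(V \right)} = 6 + 16 = 22$)
$Y{\left(Z \right)} = 137$ ($Y{\left(Z \right)} = 115 + 22 = 137$)
$\frac{1}{Y{\left(\left(1 - 3\right)^{2} - \left(-5 + 2\right) \left(1 + 1\right) \left(-4\right) \right)}} = \frac{1}{137}$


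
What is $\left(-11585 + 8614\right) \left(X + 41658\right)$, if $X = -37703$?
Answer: $-11750305$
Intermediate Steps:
$\left(-11585 + 8614\right) \left(X + 41658\right) = \left(-11585 + 8614\right) \left(-37703 + 41658\right) = \left(-2971\right) 3955 = -11750305$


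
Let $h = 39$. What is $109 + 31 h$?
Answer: $1318$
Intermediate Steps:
$109 + 31 h = 109 + 31 \cdot 39 = 109 + 1209 = 1318$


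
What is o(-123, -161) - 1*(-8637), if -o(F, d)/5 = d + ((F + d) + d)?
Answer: 11667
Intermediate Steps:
o(F, d) = -15*d - 5*F (o(F, d) = -5*(d + ((F + d) + d)) = -5*(d + (F + 2*d)) = -5*(F + 3*d) = -15*d - 5*F)
o(-123, -161) - 1*(-8637) = (-15*(-161) - 5*(-123)) - 1*(-8637) = (2415 + 615) + 8637 = 3030 + 8637 = 11667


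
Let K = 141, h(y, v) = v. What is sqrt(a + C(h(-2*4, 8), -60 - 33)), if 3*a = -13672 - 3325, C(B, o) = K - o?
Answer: I*sqrt(48885)/3 ≈ 73.7*I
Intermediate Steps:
C(B, o) = 141 - o
a = -16997/3 (a = (-13672 - 3325)/3 = (1/3)*(-16997) = -16997/3 ≈ -5665.7)
sqrt(a + C(h(-2*4, 8), -60 - 33)) = sqrt(-16997/3 + (141 - (-60 - 33))) = sqrt(-16997/3 + (141 - 1*(-93))) = sqrt(-16997/3 + (141 + 93)) = sqrt(-16997/3 + 234) = sqrt(-16295/3) = I*sqrt(48885)/3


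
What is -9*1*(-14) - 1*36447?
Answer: -36321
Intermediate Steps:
-9*1*(-14) - 1*36447 = -9*(-14) - 36447 = 126 - 36447 = -36321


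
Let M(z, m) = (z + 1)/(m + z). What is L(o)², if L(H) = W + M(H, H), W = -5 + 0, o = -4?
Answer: 1369/64 ≈ 21.391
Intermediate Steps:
M(z, m) = (1 + z)/(m + z)
W = -5
L(H) = -5 + (1 + H)/(2*H) (L(H) = -5 + (1 + H)/(H + H) = -5 + (1 + H)/((2*H)) = -5 + (1/(2*H))*(1 + H) = -5 + (1 + H)/(2*H))
L(o)² = ((½)*(1 - 9*(-4))/(-4))² = ((½)*(-¼)*(1 + 36))² = ((½)*(-¼)*37)² = (-37/8)² = 1369/64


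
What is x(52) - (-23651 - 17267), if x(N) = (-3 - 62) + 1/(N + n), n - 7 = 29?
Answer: 3595065/88 ≈ 40853.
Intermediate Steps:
n = 36 (n = 7 + 29 = 36)
x(N) = -65 + 1/(36 + N) (x(N) = (-3 - 62) + 1/(N + 36) = -65 + 1/(36 + N))
x(52) - (-23651 - 17267) = (-2339 - 65*52)/(36 + 52) - (-23651 - 17267) = (-2339 - 3380)/88 - 1*(-40918) = (1/88)*(-5719) + 40918 = -5719/88 + 40918 = 3595065/88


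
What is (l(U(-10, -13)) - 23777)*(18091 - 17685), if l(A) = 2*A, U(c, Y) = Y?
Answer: -9664018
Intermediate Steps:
(l(U(-10, -13)) - 23777)*(18091 - 17685) = (2*(-13) - 23777)*(18091 - 17685) = (-26 - 23777)*406 = -23803*406 = -9664018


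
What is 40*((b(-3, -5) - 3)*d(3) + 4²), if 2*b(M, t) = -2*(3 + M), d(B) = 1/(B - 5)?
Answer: 700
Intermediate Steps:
d(B) = 1/(-5 + B)
b(M, t) = -3 - M (b(M, t) = (-2*(3 + M))/2 = (-6 - 2*M)/2 = -3 - M)
40*((b(-3, -5) - 3)*d(3) + 4²) = 40*(((-3 - 1*(-3)) - 3)/(-5 + 3) + 4²) = 40*(((-3 + 3) - 3)/(-2) + 16) = 40*((0 - 3)*(-½) + 16) = 40*(-3*(-½) + 16) = 40*(3/2 + 16) = 40*(35/2) = 700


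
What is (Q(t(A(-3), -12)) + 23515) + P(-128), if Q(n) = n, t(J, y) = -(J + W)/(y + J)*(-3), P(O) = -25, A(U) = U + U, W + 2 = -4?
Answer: 23492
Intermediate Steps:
W = -6 (W = -2 - 4 = -6)
A(U) = 2*U
t(J, y) = 3*(-6 + J)/(J + y) (t(J, y) = -(J - 6)/(y + J)*(-3) = -(-6 + J)/(J + y)*(-3) = 3*(-6 + J)/(J + y))
(Q(t(A(-3), -12)) + 23515) + P(-128) = (3*(-6 + 2*(-3))/(2*(-3) - 12) + 23515) - 25 = (3*(-6 - 6)/(-6 - 12) + 23515) - 25 = (3*(-12)/(-18) + 23515) - 25 = (3*(-1/18)*(-12) + 23515) - 25 = (2 + 23515) - 25 = 23517 - 25 = 23492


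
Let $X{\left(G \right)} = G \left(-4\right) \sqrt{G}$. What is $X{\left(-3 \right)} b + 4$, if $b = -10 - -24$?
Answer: $4 + 168 i \sqrt{3} \approx 4.0 + 290.98 i$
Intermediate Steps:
$X{\left(G \right)} = - 4 G^{\frac{3}{2}}$ ($X{\left(G \right)} = - 4 G \sqrt{G} = - 4 G^{\frac{3}{2}}$)
$b = 14$ ($b = -10 + 24 = 14$)
$X{\left(-3 \right)} b + 4 = - 4 \left(-3\right)^{\frac{3}{2}} \cdot 14 + 4 = - 4 \left(- 3 i \sqrt{3}\right) 14 + 4 = 12 i \sqrt{3} \cdot 14 + 4 = 168 i \sqrt{3} + 4 = 4 + 168 i \sqrt{3}$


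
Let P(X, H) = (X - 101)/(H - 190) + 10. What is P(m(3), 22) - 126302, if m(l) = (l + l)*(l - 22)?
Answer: -21216841/168 ≈ -1.2629e+5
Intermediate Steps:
m(l) = 2*l*(-22 + l) (m(l) = (2*l)*(-22 + l) = 2*l*(-22 + l))
P(X, H) = 10 + (-101 + X)/(-190 + H) (P(X, H) = (-101 + X)/(-190 + H) + 10 = 10 + (-101 + X)/(-190 + H))
P(m(3), 22) - 126302 = (-2001 + 2*3*(-22 + 3) + 10*22)/(-190 + 22) - 126302 = (-2001 + 2*3*(-19) + 220)/(-168) - 126302 = -(-2001 - 114 + 220)/168 - 126302 = -1/168*(-1895) - 126302 = 1895/168 - 126302 = -21216841/168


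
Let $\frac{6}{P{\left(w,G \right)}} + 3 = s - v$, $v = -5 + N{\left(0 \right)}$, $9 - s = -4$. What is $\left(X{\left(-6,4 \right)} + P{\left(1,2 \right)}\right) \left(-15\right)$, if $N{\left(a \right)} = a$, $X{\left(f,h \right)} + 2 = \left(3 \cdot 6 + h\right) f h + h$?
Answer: $7884$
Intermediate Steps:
$X{\left(f,h \right)} = -2 + h + f h \left(18 + h\right)$ ($X{\left(f,h \right)} = -2 + \left(\left(3 \cdot 6 + h\right) f h + h\right) = -2 + \left(\left(18 + h\right) f h + h\right) = -2 + \left(f \left(18 + h\right) h + h\right) = -2 + \left(f h \left(18 + h\right) + h\right) = -2 + \left(h + f h \left(18 + h\right)\right) = -2 + h + f h \left(18 + h\right)$)
$s = 13$ ($s = 9 - -4 = 9 + 4 = 13$)
$v = -5$ ($v = -5 + 0 = -5$)
$P{\left(w,G \right)} = \frac{2}{5}$ ($P{\left(w,G \right)} = \frac{6}{-3 + \left(13 - -5\right)} = \frac{6}{-3 + \left(13 + 5\right)} = \frac{6}{-3 + 18} = \frac{6}{15} = 6 \cdot \frac{1}{15} = \frac{2}{5}$)
$\left(X{\left(-6,4 \right)} + P{\left(1,2 \right)}\right) \left(-15\right) = \left(\left(-2 + 4 - 6 \cdot 4^{2} + 18 \left(-6\right) 4\right) + \frac{2}{5}\right) \left(-15\right) = \left(\left(-2 + 4 - 96 - 432\right) + \frac{2}{5}\right) \left(-15\right) = \left(-526 + \frac{2}{5}\right) \left(-15\right) = \left(- \frac{2628}{5}\right) \left(-15\right) = 7884$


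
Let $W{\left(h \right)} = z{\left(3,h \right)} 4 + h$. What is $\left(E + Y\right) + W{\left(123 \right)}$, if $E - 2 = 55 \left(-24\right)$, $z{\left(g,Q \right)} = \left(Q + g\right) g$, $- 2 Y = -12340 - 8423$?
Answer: $\frac{21397}{2} \approx 10699.0$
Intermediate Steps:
$Y = \frac{20763}{2}$ ($Y = - \frac{-12340 - 8423}{2} = \left(- \frac{1}{2}\right) \left(-20763\right) = \frac{20763}{2} \approx 10382.0$)
$z{\left(g,Q \right)} = g \left(Q + g\right)$
$W{\left(h \right)} = 36 + 13 h$ ($W{\left(h \right)} = 3 \left(h + 3\right) 4 + h = 3 \left(3 + h\right) 4 + h = \left(9 + 3 h\right) 4 + h = \left(36 + 12 h\right) + h = 36 + 13 h$)
$E = -1318$ ($E = 2 + 55 \left(-24\right) = 2 - 1320 = -1318$)
$\left(E + Y\right) + W{\left(123 \right)} = \left(-1318 + \frac{20763}{2}\right) + \left(36 + 13 \cdot 123\right) = \frac{18127}{2} + \left(36 + 1599\right) = \frac{18127}{2} + 1635 = \frac{21397}{2}$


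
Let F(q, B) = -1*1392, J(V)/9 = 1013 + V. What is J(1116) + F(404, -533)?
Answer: 17769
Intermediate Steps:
J(V) = 9117 + 9*V (J(V) = 9*(1013 + V) = 9117 + 9*V)
F(q, B) = -1392
J(1116) + F(404, -533) = (9117 + 9*1116) - 1392 = (9117 + 10044) - 1392 = 19161 - 1392 = 17769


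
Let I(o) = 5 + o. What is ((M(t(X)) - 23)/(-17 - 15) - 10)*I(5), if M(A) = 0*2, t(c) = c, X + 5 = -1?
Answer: -1485/16 ≈ -92.813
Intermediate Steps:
X = -6 (X = -5 - 1 = -6)
M(A) = 0
((M(t(X)) - 23)/(-17 - 15) - 10)*I(5) = ((0 - 23)/(-17 - 15) - 10)*(5 + 5) = (-23/(-32) - 10)*10 = (-23*(-1/32) - 10)*10 = (23/32 - 10)*10 = -297/32*10 = -1485/16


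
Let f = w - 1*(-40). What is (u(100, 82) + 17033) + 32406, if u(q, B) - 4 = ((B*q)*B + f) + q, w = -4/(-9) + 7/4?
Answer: 25991467/36 ≈ 7.2199e+5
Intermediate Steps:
w = 79/36 (w = -4*(-⅑) + 7*(¼) = 4/9 + 7/4 = 79/36 ≈ 2.1944)
f = 1519/36 (f = 79/36 - 1*(-40) = 79/36 + 40 = 1519/36 ≈ 42.194)
u(q, B) = 1663/36 + q + q*B² (u(q, B) = 4 + (((B*q)*B + 1519/36) + q) = 4 + ((q*B² + 1519/36) + q) = 4 + ((1519/36 + q*B²) + q) = 4 + (1519/36 + q + q*B²) = 1663/36 + q + q*B²)
(u(100, 82) + 17033) + 32406 = ((1663/36 + 100 + 100*82²) + 17033) + 32406 = ((1663/36 + 100 + 100*6724) + 17033) + 32406 = ((1663/36 + 100 + 672400) + 17033) + 32406 = (24211663/36 + 17033) + 32406 = 24824851/36 + 32406 = 25991467/36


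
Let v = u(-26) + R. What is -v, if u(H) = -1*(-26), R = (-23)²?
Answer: -555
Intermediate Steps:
R = 529
u(H) = 26
v = 555 (v = 26 + 529 = 555)
-v = -1*555 = -555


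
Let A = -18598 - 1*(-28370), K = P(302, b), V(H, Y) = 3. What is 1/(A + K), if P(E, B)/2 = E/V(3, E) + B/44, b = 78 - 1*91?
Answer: 66/658201 ≈ 0.00010027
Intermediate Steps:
b = -13 (b = 78 - 91 = -13)
P(E, B) = B/22 + 2*E/3 (P(E, B) = 2*(E/3 + B/44) = B/22 + 2*E/3)
K = 13249/66 (K = (1/22)*(-13) + (⅔)*302 = -13/22 + 604/3 = 13249/66 ≈ 200.74)
A = 9772 (A = -18598 + 28370 = 9772)
1/(A + K) = 1/(9772 + 13249/66) = 1/(658201/66) = 66/658201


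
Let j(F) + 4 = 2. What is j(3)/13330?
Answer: -1/6665 ≈ -0.00015004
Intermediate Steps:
j(F) = -2 (j(F) = -4 + 2 = -2)
j(3)/13330 = -2/13330 = -2*1/13330 = -1/6665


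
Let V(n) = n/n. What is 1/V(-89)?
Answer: 1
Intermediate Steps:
V(n) = 1
1/V(-89) = 1/1 = 1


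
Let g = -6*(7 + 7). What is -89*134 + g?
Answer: -12010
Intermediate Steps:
g = -84 (g = -6*14 = -84)
-89*134 + g = -89*134 - 84 = -11926 - 84 = -12010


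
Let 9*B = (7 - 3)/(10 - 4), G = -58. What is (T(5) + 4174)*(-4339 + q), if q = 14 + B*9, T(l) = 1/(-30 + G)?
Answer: -1588375201/88 ≈ -1.8050e+7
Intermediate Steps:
B = 2/27 (B = ((7 - 3)/(10 - 4))/9 = (4/6)/9 = (4*(⅙))/9 = (⅑)*(⅔) = 2/27 ≈ 0.074074)
T(l) = -1/88 (T(l) = 1/(-30 - 58) = 1/(-88) = -1/88)
q = 44/3 (q = 14 + (2/27)*9 = 14 + ⅔ = 44/3 ≈ 14.667)
(T(5) + 4174)*(-4339 + q) = (-1/88 + 4174)*(-4339 + 44/3) = (367311/88)*(-12973/3) = -1588375201/88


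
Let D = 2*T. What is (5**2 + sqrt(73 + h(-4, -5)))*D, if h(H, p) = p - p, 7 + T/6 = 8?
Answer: 300 + 12*sqrt(73) ≈ 402.53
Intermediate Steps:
T = 6 (T = -42 + 6*8 = -42 + 48 = 6)
h(H, p) = 0
D = 12 (D = 2*6 = 12)
(5**2 + sqrt(73 + h(-4, -5)))*D = (5**2 + sqrt(73 + 0))*12 = (25 + sqrt(73))*12 = 300 + 12*sqrt(73)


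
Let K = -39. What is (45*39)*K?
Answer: -68445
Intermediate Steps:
(45*39)*K = (45*39)*(-39) = 1755*(-39) = -68445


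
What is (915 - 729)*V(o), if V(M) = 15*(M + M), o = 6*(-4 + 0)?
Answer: -133920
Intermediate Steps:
o = -24 (o = 6*(-4) = -24)
V(M) = 30*M (V(M) = 15*(2*M) = 30*M)
(915 - 729)*V(o) = (915 - 729)*(30*(-24)) = 186*(-720) = -133920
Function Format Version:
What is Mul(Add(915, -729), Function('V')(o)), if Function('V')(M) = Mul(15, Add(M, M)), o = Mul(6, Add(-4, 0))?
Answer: -133920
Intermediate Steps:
o = -24 (o = Mul(6, -4) = -24)
Function('V')(M) = Mul(30, M) (Function('V')(M) = Mul(15, Mul(2, M)) = Mul(30, M))
Mul(Add(915, -729), Function('V')(o)) = Mul(Add(915, -729), Mul(30, -24)) = Mul(186, -720) = -133920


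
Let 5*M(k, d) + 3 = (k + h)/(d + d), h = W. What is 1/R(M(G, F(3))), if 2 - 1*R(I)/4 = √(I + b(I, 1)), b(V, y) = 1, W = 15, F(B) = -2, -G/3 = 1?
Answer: 5/42 + I*√5/84 ≈ 0.11905 + 0.02662*I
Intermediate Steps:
G = -3 (G = -3*1 = -3)
h = 15
M(k, d) = -⅗ + (15 + k)/(10*d) (M(k, d) = -⅗ + ((k + 15)/(d + d))/5 = -⅗ + ((15 + k)/((2*d)))/5 = -⅗ + ((15 + k)*(1/(2*d)))/5 = -⅗ + ((15 + k)/(2*d))/5 = -⅗ + (15 + k)/(10*d))
R(I) = 8 - 4*√(1 + I) (R(I) = 8 - 4*√(I + 1) = 8 - 4*√(1 + I))
1/R(M(G, F(3))) = 1/(8 - 4*√(1 + (⅒)*(15 - 3 - 6*(-2))/(-2))) = 1/(8 - 4*√(1 + (⅒)*(-½)*(15 - 3 + 12))) = 1/(8 - 4*√(1 + (⅒)*(-½)*24)) = 1/(8 - 4*√(1 - 6/5)) = 1/(8 - 4*I*√5/5)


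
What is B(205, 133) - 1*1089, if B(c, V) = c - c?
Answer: -1089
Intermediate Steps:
B(c, V) = 0
B(205, 133) - 1*1089 = 0 - 1*1089 = 0 - 1089 = -1089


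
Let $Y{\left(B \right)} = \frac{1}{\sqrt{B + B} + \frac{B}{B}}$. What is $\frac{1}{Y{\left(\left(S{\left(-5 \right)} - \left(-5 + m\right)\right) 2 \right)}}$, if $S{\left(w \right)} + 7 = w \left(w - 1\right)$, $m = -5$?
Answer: $1 + 2 \sqrt{33} \approx 12.489$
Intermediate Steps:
$S{\left(w \right)} = -7 + w \left(-1 + w\right)$ ($S{\left(w \right)} = -7 + w \left(w - 1\right) = -7 + w \left(-1 + w\right)$)
$Y{\left(B \right)} = \frac{1}{1 + \sqrt{2} \sqrt{B}}$ ($Y{\left(B \right)} = \frac{1}{\sqrt{2 B} + 1} = \frac{1}{\sqrt{2} \sqrt{B} + 1} = \frac{1}{1 + \sqrt{2} \sqrt{B}}$)
$\frac{1}{Y{\left(\left(S{\left(-5 \right)} - \left(-5 + m\right)\right) 2 \right)}} = \frac{1}{\left(\left(-7 + \left(-5\right)^{2} - -5\right) + \left(5 - -5\right)\right) 2 \frac{1}{\left(\left(-7 + \left(-5\right)^{2} - -5\right) + \left(5 - -5\right)\right) 2 + \sqrt{2} \left(\left(\left(-7 + \left(-5\right)^{2} - -5\right) + \left(5 - -5\right)\right) 2\right)^{\frac{3}{2}}}} = \frac{1}{\left(\left(-7 + 25 + 5\right) + \left(5 + 5\right)\right) 2 \frac{1}{\left(\left(-7 + 25 + 5\right) + \left(5 + 5\right)\right) 2 + \sqrt{2} \left(\left(\left(-7 + 25 + 5\right) + \left(5 + 5\right)\right) 2\right)^{\frac{3}{2}}}} = \frac{1}{\left(23 + 10\right) 2 \frac{1}{\left(23 + 10\right) 2 + \sqrt{2} \left(\left(23 + 10\right) 2\right)^{\frac{3}{2}}}} = \frac{1}{33 \cdot 2 \frac{1}{33 \cdot 2 + \sqrt{2} \left(33 \cdot 2\right)^{\frac{3}{2}}}} = \frac{1}{66 \frac{1}{66 + \sqrt{2} \cdot 66^{\frac{3}{2}}}} = \frac{1}{66 \frac{1}{66 + \sqrt{2} \cdot 66 \sqrt{66}}} = \frac{1}{66 \frac{1}{66 + 132 \sqrt{33}}} = 1 + 2 \sqrt{33}$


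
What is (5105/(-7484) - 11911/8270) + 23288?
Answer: 720612685783/30946340 ≈ 23286.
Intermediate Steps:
(5105/(-7484) - 11911/8270) + 23288 = (5105*(-1/7484) - 11911*1/8270) + 23288 = (-5105/7484 - 11911/8270) + 23288 = -65680137/30946340 + 23288 = 720612685783/30946340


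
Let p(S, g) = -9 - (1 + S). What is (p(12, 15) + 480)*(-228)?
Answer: -104424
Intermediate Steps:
p(S, g) = -10 - S (p(S, g) = -9 + (-1 - S) = -10 - S)
(p(12, 15) + 480)*(-228) = ((-10 - 1*12) + 480)*(-228) = ((-10 - 12) + 480)*(-228) = (-22 + 480)*(-228) = 458*(-228) = -104424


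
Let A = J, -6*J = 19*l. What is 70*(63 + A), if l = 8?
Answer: 7910/3 ≈ 2636.7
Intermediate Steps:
J = -76/3 (J = -19*8/6 = -1/6*152 = -76/3 ≈ -25.333)
A = -76/3 ≈ -25.333
70*(63 + A) = 70*(63 - 76/3) = 70*(113/3) = 7910/3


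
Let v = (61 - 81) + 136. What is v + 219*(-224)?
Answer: -48940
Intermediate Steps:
v = 116 (v = -20 + 136 = 116)
v + 219*(-224) = 116 + 219*(-224) = 116 - 49056 = -48940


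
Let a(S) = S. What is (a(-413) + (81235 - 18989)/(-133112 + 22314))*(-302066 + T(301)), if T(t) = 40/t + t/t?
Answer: 2083094876337750/16675099 ≈ 1.2492e+8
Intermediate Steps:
T(t) = 1 + 40/t (T(t) = 40/t + 1 = 1 + 40/t)
(a(-413) + (81235 - 18989)/(-133112 + 22314))*(-302066 + T(301)) = (-413 + (81235 - 18989)/(-133112 + 22314))*(-302066 + (40 + 301)/301) = (-413 + 62246/(-110798))*(-302066 + (1/301)*341) = (-413 + 62246*(-1/110798))*(-302066 + 341/301) = (-413 - 31123/55399)*(-90921525/301) = -22910910/55399*(-90921525/301) = 2083094876337750/16675099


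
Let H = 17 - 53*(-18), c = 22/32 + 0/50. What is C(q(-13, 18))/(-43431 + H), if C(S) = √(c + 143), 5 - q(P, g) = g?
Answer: -√19/15440 ≈ -0.00028231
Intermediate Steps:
c = 11/16 (c = 22*(1/32) + 0*(1/50) = 11/16 + 0 = 11/16 ≈ 0.68750)
q(P, g) = 5 - g
H = 971 (H = 17 + 954 = 971)
C(S) = 11*√19/4 (C(S) = √(11/16 + 143) = √(2299/16) = 11*√19/4)
C(q(-13, 18))/(-43431 + H) = (11*√19/4)/(-43431 + 971) = (11*√19/4)/(-42460) = (11*√19/4)*(-1/42460) = -√19/15440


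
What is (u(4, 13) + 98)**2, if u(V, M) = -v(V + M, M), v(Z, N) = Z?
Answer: 6561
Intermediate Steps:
u(V, M) = -M - V (u(V, M) = -(V + M) = -(M + V) = -M - V)
(u(4, 13) + 98)**2 = ((-1*13 - 1*4) + 98)**2 = ((-13 - 4) + 98)**2 = (-17 + 98)**2 = 81**2 = 6561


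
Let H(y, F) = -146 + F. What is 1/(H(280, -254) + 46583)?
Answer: 1/46183 ≈ 2.1653e-5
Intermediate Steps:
1/(H(280, -254) + 46583) = 1/((-146 - 254) + 46583) = 1/(-400 + 46583) = 1/46183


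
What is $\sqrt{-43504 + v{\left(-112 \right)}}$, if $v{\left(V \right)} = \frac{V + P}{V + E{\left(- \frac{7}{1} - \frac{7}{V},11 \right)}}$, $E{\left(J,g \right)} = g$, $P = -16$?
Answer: $\frac{4 i \sqrt{27735711}}{101} \approx 208.57 i$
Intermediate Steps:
$v{\left(V \right)} = \frac{-16 + V}{11 + V}$ ($v{\left(V \right)} = \frac{V - 16}{V + 11} = \frac{-16 + V}{11 + V}$)
$\sqrt{-43504 + v{\left(-112 \right)}} = \sqrt{-43504 + \frac{-16 - 112}{11 - 112}} = \sqrt{-43504 + \frac{1}{-101} \left(-128\right)} = \sqrt{-43504 - - \frac{128}{101}} = \sqrt{-43504 + \frac{128}{101}} = \sqrt{- \frac{4393776}{101}} = \frac{4 i \sqrt{27735711}}{101}$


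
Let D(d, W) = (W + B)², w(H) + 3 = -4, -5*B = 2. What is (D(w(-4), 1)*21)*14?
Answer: 2646/25 ≈ 105.84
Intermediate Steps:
B = -⅖ (B = -⅕*2 = -⅖ ≈ -0.40000)
w(H) = -7 (w(H) = -3 - 4 = -7)
D(d, W) = (-⅖ + W)² (D(d, W) = (W - ⅖)² = (-⅖ + W)²)
(D(w(-4), 1)*21)*14 = (((-2 + 5*1)²/25)*21)*14 = (((-2 + 5)²/25)*21)*14 = (((1/25)*3²)*21)*14 = (((1/25)*9)*21)*14 = ((9/25)*21)*14 = (189/25)*14 = 2646/25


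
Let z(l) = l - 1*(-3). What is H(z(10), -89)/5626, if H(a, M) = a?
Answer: 13/5626 ≈ 0.0023107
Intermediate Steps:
z(l) = 3 + l (z(l) = l + 3 = 3 + l)
H(z(10), -89)/5626 = (3 + 10)/5626 = 13*(1/5626) = 13/5626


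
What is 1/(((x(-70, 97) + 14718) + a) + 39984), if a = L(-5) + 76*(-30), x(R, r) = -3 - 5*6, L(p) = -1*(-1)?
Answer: 1/52390 ≈ 1.9088e-5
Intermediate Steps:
L(p) = 1
x(R, r) = -33 (x(R, r) = -3 - 30 = -33)
a = -2279 (a = 1 + 76*(-30) = 1 - 2280 = -2279)
1/(((x(-70, 97) + 14718) + a) + 39984) = 1/(((-33 + 14718) - 2279) + 39984) = 1/((14685 - 2279) + 39984) = 1/(12406 + 39984) = 1/52390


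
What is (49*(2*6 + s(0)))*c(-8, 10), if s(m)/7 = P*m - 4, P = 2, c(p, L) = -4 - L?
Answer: 10976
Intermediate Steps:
s(m) = -28 + 14*m (s(m) = 7*(2*m - 4) = 7*(-4 + 2*m) = -28 + 14*m)
(49*(2*6 + s(0)))*c(-8, 10) = (49*(2*6 + (-28 + 14*0)))*(-4 - 1*10) = (49*(12 + (-28 + 0)))*(-4 - 10) = (49*(12 - 28))*(-14) = (49*(-16))*(-14) = -784*(-14) = 10976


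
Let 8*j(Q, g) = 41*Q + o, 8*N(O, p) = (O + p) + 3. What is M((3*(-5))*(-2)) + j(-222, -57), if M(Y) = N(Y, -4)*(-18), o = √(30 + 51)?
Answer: -9615/8 ≈ -1201.9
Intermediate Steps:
o = 9 (o = √81 = 9)
N(O, p) = 3/8 + O/8 + p/8 (N(O, p) = ((O + p) + 3)/8 = (3 + O + p)/8 = 3/8 + O/8 + p/8)
j(Q, g) = 9/8 + 41*Q/8 (j(Q, g) = (41*Q + 9)/8 = (9 + 41*Q)/8 = 9/8 + 41*Q/8)
M(Y) = 9/4 - 9*Y/4 (M(Y) = (3/8 + Y/8 + (⅛)*(-4))*(-18) = (3/8 + Y/8 - ½)*(-18) = (-⅛ + Y/8)*(-18) = 9/4 - 9*Y/4)
M((3*(-5))*(-2)) + j(-222, -57) = (9/4 - 9*3*(-5)*(-2)/4) + (9/8 + (41/8)*(-222)) = (9/4 - (-135)*(-2)/4) + (9/8 - 4551/4) = (9/4 - 9/4*30) - 9093/8 = (9/4 - 135/2) - 9093/8 = -261/4 - 9093/8 = -9615/8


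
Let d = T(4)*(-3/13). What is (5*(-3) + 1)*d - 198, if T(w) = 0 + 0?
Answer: -198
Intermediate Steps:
T(w) = 0
d = 0 (d = 0*(-3/13) = 0)
(5*(-3) + 1)*d - 198 = (5*(-3) + 1)*0 - 198 = (-15 + 1)*0 - 198 = -14*0 - 198 = 0 - 198 = -198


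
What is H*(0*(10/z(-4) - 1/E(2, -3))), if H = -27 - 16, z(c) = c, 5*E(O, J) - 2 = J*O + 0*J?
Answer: 0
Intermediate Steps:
E(O, J) = ⅖ + J*O/5 (E(O, J) = ⅖ + (J*O + 0*J)/5 = ⅖ + (J*O + 0)/5 = ⅖ + (J*O)/5 = ⅖ + J*O/5)
H = -43
H*(0*(10/z(-4) - 1/E(2, -3))) = -0*(10/(-4) - 1/(⅖ + (⅕)*(-3)*2)) = -0*(10*(-¼) - 1/(⅖ - 6/5)) = -0*(-5/2 - 1/(-⅘)) = -0*(-5/2 - 1*(-5/4)) = -0*(-5/2 + 5/4) = -0*(-5)/4 = -43*0 = 0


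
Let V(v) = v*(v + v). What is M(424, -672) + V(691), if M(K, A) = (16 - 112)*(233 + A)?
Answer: 997106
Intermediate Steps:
M(K, A) = -22368 - 96*A (M(K, A) = -96*(233 + A) = -22368 - 96*A)
V(v) = 2*v**2 (V(v) = v*(2*v) = 2*v**2)
M(424, -672) + V(691) = (-22368 - 96*(-672)) + 2*691**2 = (-22368 + 64512) + 2*477481 = 42144 + 954962 = 997106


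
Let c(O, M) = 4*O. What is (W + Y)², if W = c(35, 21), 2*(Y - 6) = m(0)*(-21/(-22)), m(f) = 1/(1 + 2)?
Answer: 41357761/1936 ≈ 21362.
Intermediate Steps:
m(f) = ⅓ (m(f) = 1/3 = ⅓)
Y = 271/44 (Y = 6 + ((-21/(-22))/3)/2 = 6 + ((-21*(-1/22))/3)/2 = 6 + ((⅓)*(21/22))/2 = 6 + (½)*(7/22) = 6 + 7/44 = 271/44 ≈ 6.1591)
W = 140 (W = 4*35 = 140)
(W + Y)² = (140 + 271/44)² = (6431/44)² = 41357761/1936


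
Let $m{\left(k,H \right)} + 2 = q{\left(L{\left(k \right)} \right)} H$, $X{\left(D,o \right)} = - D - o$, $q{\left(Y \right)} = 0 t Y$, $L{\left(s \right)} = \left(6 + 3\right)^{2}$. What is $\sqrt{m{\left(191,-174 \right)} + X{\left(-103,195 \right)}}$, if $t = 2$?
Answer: $i \sqrt{94} \approx 9.6954 i$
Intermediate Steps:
$L{\left(s \right)} = 81$ ($L{\left(s \right)} = 9^{2} = 81$)
$q{\left(Y \right)} = 0$ ($q{\left(Y \right)} = 0 \cdot 2 Y = 0 Y = 0$)
$m{\left(k,H \right)} = -2$ ($m{\left(k,H \right)} = -2 + 0 H = -2 + 0 = -2$)
$\sqrt{m{\left(191,-174 \right)} + X{\left(-103,195 \right)}} = \sqrt{-2 - 92} = \sqrt{-94} = i \sqrt{94}$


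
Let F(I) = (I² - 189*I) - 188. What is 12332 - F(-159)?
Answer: -42812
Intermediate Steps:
F(I) = -188 + I² - 189*I
12332 - F(-159) = 12332 - (-188 + (-159)² - 189*(-159)) = 12332 - (-188 + 25281 + 30051) = 12332 - 1*55144 = 12332 - 55144 = -42812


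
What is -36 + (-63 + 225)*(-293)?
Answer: -47502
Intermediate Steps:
-36 + (-63 + 225)*(-293) = -36 + 162*(-293) = -36 - 47466 = -47502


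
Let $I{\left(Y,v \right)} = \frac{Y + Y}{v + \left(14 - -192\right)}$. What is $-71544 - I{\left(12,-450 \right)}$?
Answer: $- \frac{4364178}{61} \approx -71544.0$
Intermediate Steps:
$I{\left(Y,v \right)} = \frac{2 Y}{206 + v}$ ($I{\left(Y,v \right)} = \frac{2 Y}{v + \left(14 + 192\right)} = \frac{2 Y}{v + 206} = \frac{2 Y}{206 + v}$)
$-71544 - I{\left(12,-450 \right)} = -71544 - 2 \cdot 12 \frac{1}{206 - 450} = -71544 - 2 \cdot 12 \frac{1}{-244} = -71544 - 2 \cdot 12 \left(- \frac{1}{244}\right) = -71544 - - \frac{6}{61} = -71544 + \frac{6}{61} = - \frac{4364178}{61}$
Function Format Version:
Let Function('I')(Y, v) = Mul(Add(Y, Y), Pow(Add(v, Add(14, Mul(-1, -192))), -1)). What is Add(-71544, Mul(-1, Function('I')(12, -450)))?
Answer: Rational(-4364178, 61) ≈ -71544.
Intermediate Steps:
Function('I')(Y, v) = Mul(2, Y, Pow(Add(206, v), -1)) (Function('I')(Y, v) = Mul(Mul(2, Y), Pow(Add(v, Add(14, 192)), -1)) = Mul(Mul(2, Y), Pow(Add(v, 206), -1)) = Mul(Mul(2, Y), Pow(Add(206, v), -1)) = Mul(2, Y, Pow(Add(206, v), -1)))
Add(-71544, Mul(-1, Function('I')(12, -450))) = Add(-71544, Mul(-1, Mul(2, 12, Pow(Add(206, -450), -1)))) = Add(-71544, Mul(-1, Mul(2, 12, Pow(-244, -1)))) = Add(-71544, Mul(-1, Mul(2, 12, Rational(-1, 244)))) = Add(-71544, Mul(-1, Rational(-6, 61))) = Add(-71544, Rational(6, 61)) = Rational(-4364178, 61)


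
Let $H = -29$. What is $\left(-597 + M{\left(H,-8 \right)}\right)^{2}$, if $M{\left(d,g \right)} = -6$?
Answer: $363609$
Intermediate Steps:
$\left(-597 + M{\left(H,-8 \right)}\right)^{2} = \left(-597 - 6\right)^{2} = \left(-603\right)^{2} = 363609$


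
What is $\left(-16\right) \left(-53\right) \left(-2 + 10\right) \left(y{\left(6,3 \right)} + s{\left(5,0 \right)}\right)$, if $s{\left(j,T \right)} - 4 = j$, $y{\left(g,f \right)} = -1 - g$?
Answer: $13568$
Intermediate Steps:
$s{\left(j,T \right)} = 4 + j$
$\left(-16\right) \left(-53\right) \left(-2 + 10\right) \left(y{\left(6,3 \right)} + s{\left(5,0 \right)}\right) = \left(-16\right) \left(-53\right) \left(-2 + 10\right) \left(\left(-1 - 6\right) + \left(4 + 5\right)\right) = 848 \cdot 8 \left(\left(-1 - 6\right) + 9\right) = 848 \cdot 8 \left(-7 + 9\right) = 848 \cdot 8 \cdot 2 = 848 \cdot 16 = 13568$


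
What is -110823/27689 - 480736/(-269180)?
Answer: -4130059009/1863331255 ≈ -2.2165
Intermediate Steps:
-110823/27689 - 480736/(-269180) = -110823*1/27689 - 480736*(-1/269180) = -110823/27689 + 120184/67295 = -4130059009/1863331255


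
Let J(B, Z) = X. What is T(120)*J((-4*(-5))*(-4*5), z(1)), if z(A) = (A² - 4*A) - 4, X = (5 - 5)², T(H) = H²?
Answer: 0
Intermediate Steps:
X = 0 (X = 0² = 0)
z(A) = -4 + A² - 4*A
J(B, Z) = 0
T(120)*J((-4*(-5))*(-4*5), z(1)) = 120²*0 = 14400*0 = 0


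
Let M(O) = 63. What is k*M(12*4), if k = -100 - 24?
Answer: -7812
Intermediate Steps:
k = -124
k*M(12*4) = -124*63 = -7812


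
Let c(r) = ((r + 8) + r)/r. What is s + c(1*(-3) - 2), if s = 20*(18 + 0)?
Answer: 1802/5 ≈ 360.40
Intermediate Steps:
c(r) = (8 + 2*r)/r (c(r) = ((8 + r) + r)/r = (8 + 2*r)/r)
s = 360 (s = 20*18 = 360)
s + c(1*(-3) - 2) = 360 + (2 + 8/(1*(-3) - 2)) = 360 + (2 + 8/(-3 - 2)) = 360 + (2 + 8/(-5)) = 360 + (2 + 8*(-⅕)) = 360 + (2 - 8/5) = 360 + ⅖ = 1802/5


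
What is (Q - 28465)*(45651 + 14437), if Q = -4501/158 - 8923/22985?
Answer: -3108929483453836/1815815 ≈ -1.7121e+9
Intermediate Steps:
Q = -104865319/3631630 (Q = -4501*1/158 - 8923*1/22985 = -4501/158 - 8923/22985 = -104865319/3631630 ≈ -28.876)
(Q - 28465)*(45651 + 14437) = (-104865319/3631630 - 28465)*(45651 + 14437) = -103479213269/3631630*60088 = -3108929483453836/1815815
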